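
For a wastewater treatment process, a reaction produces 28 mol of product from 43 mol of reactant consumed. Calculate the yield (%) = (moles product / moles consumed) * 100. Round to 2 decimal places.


Yield = (moles product / moles consumed) * 100%
Yield = (28 / 43) * 100
Yield = 0.6512 * 100
Yield = 65.12%


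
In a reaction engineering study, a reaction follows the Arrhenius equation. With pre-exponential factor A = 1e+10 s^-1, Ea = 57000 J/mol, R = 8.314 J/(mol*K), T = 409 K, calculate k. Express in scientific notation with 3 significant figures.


k = A * exp(-Ea/(R*T))
k = 1e+10 * exp(-57000 / (8.314 * 409))
k = 1e+10 * exp(-16.762606)
k = 5.25e+02


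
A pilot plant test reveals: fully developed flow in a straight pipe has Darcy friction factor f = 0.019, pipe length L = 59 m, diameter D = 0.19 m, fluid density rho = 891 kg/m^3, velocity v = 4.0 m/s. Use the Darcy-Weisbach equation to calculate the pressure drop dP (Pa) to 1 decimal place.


dP = f * (L/D) * (rho*v^2/2)
dP = 0.019 * (59/0.19) * (891*4.0^2/2)
L/D = 310.52631579
rho*v^2/2 = 891*16.0/2 = 7128.0
dP = 0.019 * 310.52631579 * 7128.0
dP = 42055.2 Pa


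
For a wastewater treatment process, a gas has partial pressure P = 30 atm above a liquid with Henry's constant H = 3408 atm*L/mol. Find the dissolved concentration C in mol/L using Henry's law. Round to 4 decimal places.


C = P / H
C = 30 / 3408
C = 0.0088 mol/L


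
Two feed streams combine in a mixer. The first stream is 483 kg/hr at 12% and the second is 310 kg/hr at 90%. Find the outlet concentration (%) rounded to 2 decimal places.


Mass balance on solute: F1*x1 + F2*x2 = F3*x3
F3 = F1 + F2 = 483 + 310 = 793 kg/hr
x3 = (F1*x1 + F2*x2)/F3
x3 = (483*0.12 + 310*0.9) / 793
x3 = 42.49%


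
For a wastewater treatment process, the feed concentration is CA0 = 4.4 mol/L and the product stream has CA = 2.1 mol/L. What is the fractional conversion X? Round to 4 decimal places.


X = (CA0 - CA) / CA0
X = (4.4 - 2.1) / 4.4
X = 2.3 / 4.4
X = 0.5227


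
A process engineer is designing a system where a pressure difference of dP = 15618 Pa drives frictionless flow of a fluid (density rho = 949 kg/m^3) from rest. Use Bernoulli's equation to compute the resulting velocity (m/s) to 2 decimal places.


v = sqrt(2*dP/rho)
v = sqrt(2*15618/949)
v = sqrt(32.914647)
v = 5.74 m/s


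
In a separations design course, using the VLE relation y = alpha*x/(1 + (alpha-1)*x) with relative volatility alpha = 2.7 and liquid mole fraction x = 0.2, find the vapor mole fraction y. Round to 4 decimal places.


y = alpha*x / (1 + (alpha-1)*x)
y = 2.7*0.2 / (1 + (2.7-1)*0.2)
y = 0.54 / (1 + 0.34)
y = 0.54 / 1.34
y = 0.4030


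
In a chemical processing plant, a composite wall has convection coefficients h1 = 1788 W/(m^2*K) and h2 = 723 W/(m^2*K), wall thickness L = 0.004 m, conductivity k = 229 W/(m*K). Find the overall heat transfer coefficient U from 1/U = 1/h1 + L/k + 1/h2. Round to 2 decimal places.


1/U = 1/h1 + L/k + 1/h2
1/U = 1/1788 + 0.004/229 + 1/723
1/U = 0.0005592841 + 1.74672e-05 + 0.0013831259
1/U = 0.0019598772
U = 510.24 W/(m^2*K)


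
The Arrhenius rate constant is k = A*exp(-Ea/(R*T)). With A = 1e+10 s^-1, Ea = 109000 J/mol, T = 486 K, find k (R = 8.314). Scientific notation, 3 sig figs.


k = A * exp(-Ea/(R*T))
k = 1e+10 * exp(-109000 / (8.314 * 486))
k = 1e+10 * exp(-26.976165)
k = 1.92e-02


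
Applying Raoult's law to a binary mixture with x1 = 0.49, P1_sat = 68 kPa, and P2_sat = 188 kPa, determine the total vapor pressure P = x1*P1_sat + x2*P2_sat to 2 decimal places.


P = x1*P1_sat + x2*P2_sat
x2 = 1 - x1 = 1 - 0.49 = 0.51
P = 0.49*68 + 0.51*188
P = 33.32 + 95.88
P = 129.20 kPa


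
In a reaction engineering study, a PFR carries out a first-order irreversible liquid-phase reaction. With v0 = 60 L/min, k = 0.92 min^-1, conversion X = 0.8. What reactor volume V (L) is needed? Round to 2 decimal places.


V = (v0/k) * ln(1/(1-X))
V = (60/0.92) * ln(1/(1-0.8))
V = 65.217391 * ln(5.0)
V = 65.217391 * 1.609438
V = 104.96 L


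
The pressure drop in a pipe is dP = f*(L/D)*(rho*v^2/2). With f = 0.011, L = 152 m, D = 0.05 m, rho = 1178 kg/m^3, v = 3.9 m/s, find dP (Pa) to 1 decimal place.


dP = f * (L/D) * (rho*v^2/2)
dP = 0.011 * (152/0.05) * (1178*3.9^2/2)
L/D = 3040.0
rho*v^2/2 = 1178*15.21/2 = 8958.69
dP = 0.011 * 3040.0 * 8958.69
dP = 299578.6 Pa


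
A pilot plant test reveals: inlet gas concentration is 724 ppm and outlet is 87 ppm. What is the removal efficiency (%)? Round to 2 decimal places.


Efficiency = (G_in - G_out) / G_in * 100%
Efficiency = (724 - 87) / 724 * 100
Efficiency = 637 / 724 * 100
Efficiency = 87.98%


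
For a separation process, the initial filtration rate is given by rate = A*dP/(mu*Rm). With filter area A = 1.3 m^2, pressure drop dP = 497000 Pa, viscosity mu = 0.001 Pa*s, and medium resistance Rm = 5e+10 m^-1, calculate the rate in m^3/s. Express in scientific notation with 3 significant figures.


rate = A * dP / (mu * Rm)
rate = 1.3 * 497000 / (0.001 * 5e+10)
rate = 646100.0 / 5.000e+07
rate = 1.29e-02 m^3/s


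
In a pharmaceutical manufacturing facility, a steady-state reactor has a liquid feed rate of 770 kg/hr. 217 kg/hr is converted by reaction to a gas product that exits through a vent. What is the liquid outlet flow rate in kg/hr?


Steady-state mass balance on the main outlet: F_out = F_in - F_removed
F_out = 770 - 217
F_out = 553 kg/hr


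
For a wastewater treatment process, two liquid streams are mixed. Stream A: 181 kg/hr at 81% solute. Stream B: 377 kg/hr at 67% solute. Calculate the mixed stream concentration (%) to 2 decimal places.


Mass balance on solute: F1*x1 + F2*x2 = F3*x3
F3 = F1 + F2 = 181 + 377 = 558 kg/hr
x3 = (F1*x1 + F2*x2)/F3
x3 = (181*0.81 + 377*0.67) / 558
x3 = 71.54%


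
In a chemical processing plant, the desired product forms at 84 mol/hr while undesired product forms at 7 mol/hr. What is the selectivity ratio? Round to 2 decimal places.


S = desired product rate / undesired product rate
S = 84 / 7
S = 12.00


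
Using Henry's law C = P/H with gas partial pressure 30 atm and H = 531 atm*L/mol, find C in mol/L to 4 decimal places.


C = P / H
C = 30 / 531
C = 0.0565 mol/L


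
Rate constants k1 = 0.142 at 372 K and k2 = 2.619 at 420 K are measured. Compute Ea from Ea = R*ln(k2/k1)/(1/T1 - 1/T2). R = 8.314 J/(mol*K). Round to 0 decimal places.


Ea = R * ln(k2/k1) / (1/T1 - 1/T2)
ln(k2/k1) = ln(2.619/0.142) = 2.9147208
1/T1 - 1/T2 = 1/372 - 1/420 = 0.000307219662
Ea = 8.314 * 2.9147208 / 0.000307219662
Ea = 78878 J/mol


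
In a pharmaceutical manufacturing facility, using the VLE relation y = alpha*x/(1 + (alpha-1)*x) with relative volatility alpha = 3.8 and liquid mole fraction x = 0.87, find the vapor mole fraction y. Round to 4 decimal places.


y = alpha*x / (1 + (alpha-1)*x)
y = 3.8*0.87 / (1 + (3.8-1)*0.87)
y = 3.306 / (1 + 2.436)
y = 3.306 / 3.436
y = 0.9622


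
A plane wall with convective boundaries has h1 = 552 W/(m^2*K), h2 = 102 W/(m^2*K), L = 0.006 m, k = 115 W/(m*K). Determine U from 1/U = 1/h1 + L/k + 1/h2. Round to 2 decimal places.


1/U = 1/h1 + L/k + 1/h2
1/U = 1/552 + 0.006/115 + 1/102
1/U = 0.0018115942 + 5.21739e-05 + 0.0098039216
1/U = 0.0116676897
U = 85.71 W/(m^2*K)


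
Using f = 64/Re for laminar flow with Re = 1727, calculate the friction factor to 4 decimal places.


f = 64 / Re
f = 64 / 1727
f = 0.0371


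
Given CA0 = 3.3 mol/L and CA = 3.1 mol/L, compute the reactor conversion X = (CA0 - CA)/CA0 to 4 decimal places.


X = (CA0 - CA) / CA0
X = (3.3 - 3.1) / 3.3
X = 0.2 / 3.3
X = 0.0606


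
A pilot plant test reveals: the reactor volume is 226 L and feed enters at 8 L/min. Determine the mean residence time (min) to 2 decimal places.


tau = V / v0
tau = 226 / 8
tau = 28.25 min


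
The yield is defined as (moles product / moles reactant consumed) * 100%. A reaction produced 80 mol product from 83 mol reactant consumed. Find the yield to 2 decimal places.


Yield = (moles product / moles consumed) * 100%
Yield = (80 / 83) * 100
Yield = 0.9639 * 100
Yield = 96.39%


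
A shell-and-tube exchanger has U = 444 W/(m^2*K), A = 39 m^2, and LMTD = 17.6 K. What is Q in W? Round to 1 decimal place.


Q = U * A * LMTD
Q = 444 * 39 * 17.6
Q = 304761.6 W


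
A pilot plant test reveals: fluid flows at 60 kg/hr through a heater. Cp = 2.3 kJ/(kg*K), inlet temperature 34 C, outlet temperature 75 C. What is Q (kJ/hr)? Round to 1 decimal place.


Q = m_dot * Cp * (T2 - T1)
Q = 60 * 2.3 * (75 - 34)
Q = 60 * 2.3 * 41
Q = 5658.0 kJ/hr


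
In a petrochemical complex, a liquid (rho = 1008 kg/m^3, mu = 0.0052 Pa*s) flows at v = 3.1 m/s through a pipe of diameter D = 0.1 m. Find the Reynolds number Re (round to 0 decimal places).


Re = rho * v * D / mu
Re = 1008 * 3.1 * 0.1 / 0.0052
Re = 312.48 / 0.0052
Re = 60092


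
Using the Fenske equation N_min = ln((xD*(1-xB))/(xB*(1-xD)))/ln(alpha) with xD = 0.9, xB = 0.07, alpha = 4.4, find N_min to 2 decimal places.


N_min = ln((xD*(1-xB))/(xB*(1-xD))) / ln(alpha)
Numerator inside ln: 0.837 / 0.007 = 119.571429
ln(119.571429) = 4.783914
ln(alpha) = ln(4.4) = 1.481605
N_min = 4.783914 / 1.481605 = 3.23


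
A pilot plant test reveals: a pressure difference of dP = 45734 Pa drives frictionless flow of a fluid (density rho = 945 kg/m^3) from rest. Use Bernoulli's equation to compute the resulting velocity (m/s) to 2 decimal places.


v = sqrt(2*dP/rho)
v = sqrt(2*45734/945)
v = sqrt(96.791534)
v = 9.84 m/s


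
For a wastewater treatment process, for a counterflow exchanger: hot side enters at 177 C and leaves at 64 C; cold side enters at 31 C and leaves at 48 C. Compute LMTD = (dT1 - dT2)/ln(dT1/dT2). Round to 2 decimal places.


dT1 = Th_in - Tc_out = 177 - 48 = 129
dT2 = Th_out - Tc_in = 64 - 31 = 33
LMTD = (dT1 - dT2) / ln(dT1/dT2)
LMTD = (129 - 33) / ln(129/33)
LMTD = 70.42 K


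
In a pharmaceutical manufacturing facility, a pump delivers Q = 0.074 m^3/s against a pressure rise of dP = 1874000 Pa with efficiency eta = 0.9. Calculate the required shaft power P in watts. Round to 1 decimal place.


P = Q * dP / eta
P = 0.074 * 1874000 / 0.9
P = 138676.0 / 0.9
P = 154084.4 W


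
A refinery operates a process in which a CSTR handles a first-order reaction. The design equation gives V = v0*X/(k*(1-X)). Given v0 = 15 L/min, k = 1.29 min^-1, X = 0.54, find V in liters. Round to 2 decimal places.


V = v0 * X / (k * (1 - X))
V = 15 * 0.54 / (1.29 * (1 - 0.54))
V = 8.1 / (1.29 * 0.46)
V = 8.1 / 0.5934
V = 13.65 L


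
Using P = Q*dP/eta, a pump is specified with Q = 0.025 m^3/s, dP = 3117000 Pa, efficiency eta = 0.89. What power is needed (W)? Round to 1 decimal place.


P = Q * dP / eta
P = 0.025 * 3117000 / 0.89
P = 77925.0 / 0.89
P = 87556.2 W


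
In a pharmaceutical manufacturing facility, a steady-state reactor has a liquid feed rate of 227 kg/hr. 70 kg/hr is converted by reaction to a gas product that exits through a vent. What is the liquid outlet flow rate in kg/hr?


Steady-state mass balance on the main outlet: F_out = F_in - F_removed
F_out = 227 - 70
F_out = 157 kg/hr


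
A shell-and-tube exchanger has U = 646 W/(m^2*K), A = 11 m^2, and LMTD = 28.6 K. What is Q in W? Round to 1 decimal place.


Q = U * A * LMTD
Q = 646 * 11 * 28.6
Q = 203231.6 W


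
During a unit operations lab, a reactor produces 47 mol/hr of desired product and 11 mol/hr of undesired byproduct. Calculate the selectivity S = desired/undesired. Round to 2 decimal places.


S = desired product rate / undesired product rate
S = 47 / 11
S = 4.27


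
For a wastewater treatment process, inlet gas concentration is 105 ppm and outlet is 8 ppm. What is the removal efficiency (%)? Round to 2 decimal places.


Efficiency = (G_in - G_out) / G_in * 100%
Efficiency = (105 - 8) / 105 * 100
Efficiency = 97 / 105 * 100
Efficiency = 92.38%


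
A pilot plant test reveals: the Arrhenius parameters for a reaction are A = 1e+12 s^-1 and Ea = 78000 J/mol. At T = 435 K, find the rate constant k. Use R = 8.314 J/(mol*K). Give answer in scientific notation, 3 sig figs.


k = A * exp(-Ea/(R*T))
k = 1e+12 * exp(-78000 / (8.314 * 435))
k = 1e+12 * exp(-21.567277)
k = 4.30e+02


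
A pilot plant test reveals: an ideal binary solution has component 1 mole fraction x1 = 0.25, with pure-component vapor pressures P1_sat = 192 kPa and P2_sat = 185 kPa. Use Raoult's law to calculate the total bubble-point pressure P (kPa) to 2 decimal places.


P = x1*P1_sat + x2*P2_sat
x2 = 1 - x1 = 1 - 0.25 = 0.75
P = 0.25*192 + 0.75*185
P = 48.0 + 138.75
P = 186.75 kPa


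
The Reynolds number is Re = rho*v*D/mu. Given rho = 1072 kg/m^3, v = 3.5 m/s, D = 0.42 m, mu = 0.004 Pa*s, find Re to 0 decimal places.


Re = rho * v * D / mu
Re = 1072 * 3.5 * 0.42 / 0.004
Re = 1575.84 / 0.004
Re = 393960


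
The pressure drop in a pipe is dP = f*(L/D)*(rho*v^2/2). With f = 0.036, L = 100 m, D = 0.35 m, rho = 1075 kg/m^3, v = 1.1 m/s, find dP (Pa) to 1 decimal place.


dP = f * (L/D) * (rho*v^2/2)
dP = 0.036 * (100/0.35) * (1075*1.1^2/2)
L/D = 285.71428571
rho*v^2/2 = 1075*1.21/2 = 650.375
dP = 0.036 * 285.71428571 * 650.375
dP = 6689.6 Pa


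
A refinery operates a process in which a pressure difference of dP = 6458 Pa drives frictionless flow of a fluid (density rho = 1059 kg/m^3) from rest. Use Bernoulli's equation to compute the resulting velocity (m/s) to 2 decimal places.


v = sqrt(2*dP/rho)
v = sqrt(2*6458/1059)
v = sqrt(12.196412)
v = 3.49 m/s


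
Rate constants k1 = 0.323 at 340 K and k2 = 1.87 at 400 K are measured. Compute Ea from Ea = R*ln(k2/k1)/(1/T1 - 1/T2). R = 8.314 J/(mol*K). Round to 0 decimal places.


Ea = R * ln(k2/k1) / (1/T1 - 1/T2)
ln(k2/k1) = ln(1.87/0.323) = 1.7560414
1/T1 - 1/T2 = 1/340 - 1/400 = 0.000441176471
Ea = 8.314 * 1.7560414 / 0.000441176471
Ea = 33093 J/mol


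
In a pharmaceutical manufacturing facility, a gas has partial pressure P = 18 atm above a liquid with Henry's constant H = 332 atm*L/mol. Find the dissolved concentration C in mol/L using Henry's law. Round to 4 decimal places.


C = P / H
C = 18 / 332
C = 0.0542 mol/L


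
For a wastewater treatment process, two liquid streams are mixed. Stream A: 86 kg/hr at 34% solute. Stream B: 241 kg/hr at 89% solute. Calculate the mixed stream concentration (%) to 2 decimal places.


Mass balance on solute: F1*x1 + F2*x2 = F3*x3
F3 = F1 + F2 = 86 + 241 = 327 kg/hr
x3 = (F1*x1 + F2*x2)/F3
x3 = (86*0.34 + 241*0.89) / 327
x3 = 74.54%


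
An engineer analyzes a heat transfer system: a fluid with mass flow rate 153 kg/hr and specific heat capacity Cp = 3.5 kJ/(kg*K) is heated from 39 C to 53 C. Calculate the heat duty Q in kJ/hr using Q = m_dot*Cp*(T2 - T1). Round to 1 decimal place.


Q = m_dot * Cp * (T2 - T1)
Q = 153 * 3.5 * (53 - 39)
Q = 153 * 3.5 * 14
Q = 7497.0 kJ/hr


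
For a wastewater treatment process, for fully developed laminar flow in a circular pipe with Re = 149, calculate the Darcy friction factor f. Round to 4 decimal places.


f = 64 / Re
f = 64 / 149
f = 0.4295


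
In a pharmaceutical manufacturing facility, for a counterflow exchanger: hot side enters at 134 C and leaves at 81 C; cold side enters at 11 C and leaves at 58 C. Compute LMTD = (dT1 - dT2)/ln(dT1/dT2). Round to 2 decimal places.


dT1 = Th_in - Tc_out = 134 - 58 = 76
dT2 = Th_out - Tc_in = 81 - 11 = 70
LMTD = (dT1 - dT2) / ln(dT1/dT2)
LMTD = (76 - 70) / ln(76/70)
LMTD = 72.96 K


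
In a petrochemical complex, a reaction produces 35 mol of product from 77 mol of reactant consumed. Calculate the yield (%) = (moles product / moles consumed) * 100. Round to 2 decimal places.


Yield = (moles product / moles consumed) * 100%
Yield = (35 / 77) * 100
Yield = 0.4545 * 100
Yield = 45.45%


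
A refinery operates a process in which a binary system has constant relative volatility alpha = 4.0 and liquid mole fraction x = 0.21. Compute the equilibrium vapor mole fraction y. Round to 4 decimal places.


y = alpha*x / (1 + (alpha-1)*x)
y = 4.0*0.21 / (1 + (4.0-1)*0.21)
y = 0.84 / (1 + 0.63)
y = 0.84 / 1.63
y = 0.5153


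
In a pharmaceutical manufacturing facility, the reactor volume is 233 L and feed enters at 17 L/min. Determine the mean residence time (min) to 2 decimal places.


tau = V / v0
tau = 233 / 17
tau = 13.71 min


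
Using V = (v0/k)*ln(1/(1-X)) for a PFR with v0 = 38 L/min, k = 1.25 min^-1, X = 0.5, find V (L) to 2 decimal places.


V = (v0/k) * ln(1/(1-X))
V = (38/1.25) * ln(1/(1-0.5))
V = 30.4 * ln(2.0)
V = 30.4 * 0.693147
V = 21.07 L


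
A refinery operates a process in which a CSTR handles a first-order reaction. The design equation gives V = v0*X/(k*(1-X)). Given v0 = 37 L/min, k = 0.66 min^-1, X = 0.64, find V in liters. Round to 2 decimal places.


V = v0 * X / (k * (1 - X))
V = 37 * 0.64 / (0.66 * (1 - 0.64))
V = 23.68 / (0.66 * 0.36)
V = 23.68 / 0.2376
V = 99.66 L


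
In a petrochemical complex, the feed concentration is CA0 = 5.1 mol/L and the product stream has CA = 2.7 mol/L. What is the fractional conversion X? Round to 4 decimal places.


X = (CA0 - CA) / CA0
X = (5.1 - 2.7) / 5.1
X = 2.4 / 5.1
X = 0.4706


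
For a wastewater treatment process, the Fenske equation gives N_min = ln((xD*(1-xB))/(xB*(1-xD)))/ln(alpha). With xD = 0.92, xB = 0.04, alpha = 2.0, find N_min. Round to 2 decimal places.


N_min = ln((xD*(1-xB))/(xB*(1-xD))) / ln(alpha)
Numerator inside ln: 0.8832 / 0.0032 = 276.0
ln(276.0) = 5.620401
ln(alpha) = ln(2.0) = 0.693147
N_min = 5.620401 / 0.693147 = 8.11


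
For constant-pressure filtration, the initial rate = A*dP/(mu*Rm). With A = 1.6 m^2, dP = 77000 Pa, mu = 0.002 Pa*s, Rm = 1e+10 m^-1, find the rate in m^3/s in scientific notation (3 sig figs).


rate = A * dP / (mu * Rm)
rate = 1.6 * 77000 / (0.002 * 1e+10)
rate = 123200.0 / 2.000e+07
rate = 6.16e-03 m^3/s


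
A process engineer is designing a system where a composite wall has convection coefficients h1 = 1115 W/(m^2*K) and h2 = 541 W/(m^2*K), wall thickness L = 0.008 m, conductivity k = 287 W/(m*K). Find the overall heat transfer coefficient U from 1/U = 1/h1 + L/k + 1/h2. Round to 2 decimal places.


1/U = 1/h1 + L/k + 1/h2
1/U = 1/1115 + 0.008/287 + 1/541
1/U = 0.000896861 + 2.78746e-05 + 0.0018484288
1/U = 0.0027731644
U = 360.60 W/(m^2*K)


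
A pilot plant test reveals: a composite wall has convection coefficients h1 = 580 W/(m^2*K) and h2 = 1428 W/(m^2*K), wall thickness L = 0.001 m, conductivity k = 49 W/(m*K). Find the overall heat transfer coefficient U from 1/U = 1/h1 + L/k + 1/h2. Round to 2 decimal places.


1/U = 1/h1 + L/k + 1/h2
1/U = 1/580 + 0.001/49 + 1/1428
1/U = 0.0017241379 + 2.04082e-05 + 0.0007002801
1/U = 0.0024448262
U = 409.03 W/(m^2*K)


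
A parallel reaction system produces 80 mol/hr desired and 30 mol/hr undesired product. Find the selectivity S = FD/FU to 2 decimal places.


S = desired product rate / undesired product rate
S = 80 / 30
S = 2.67


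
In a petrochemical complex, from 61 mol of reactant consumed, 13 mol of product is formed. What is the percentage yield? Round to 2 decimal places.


Yield = (moles product / moles consumed) * 100%
Yield = (13 / 61) * 100
Yield = 0.2131 * 100
Yield = 21.31%


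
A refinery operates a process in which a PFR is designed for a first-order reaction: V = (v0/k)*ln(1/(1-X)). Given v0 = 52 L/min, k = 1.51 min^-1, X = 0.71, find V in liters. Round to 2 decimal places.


V = (v0/k) * ln(1/(1-X))
V = (52/1.51) * ln(1/(1-0.71))
V = 34.437086 * ln(3.448276)
V = 34.437086 * 1.237874
V = 42.63 L


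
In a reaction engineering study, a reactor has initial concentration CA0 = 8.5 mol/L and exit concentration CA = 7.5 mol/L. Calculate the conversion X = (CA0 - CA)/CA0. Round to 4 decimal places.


X = (CA0 - CA) / CA0
X = (8.5 - 7.5) / 8.5
X = 1.0 / 8.5
X = 0.1176


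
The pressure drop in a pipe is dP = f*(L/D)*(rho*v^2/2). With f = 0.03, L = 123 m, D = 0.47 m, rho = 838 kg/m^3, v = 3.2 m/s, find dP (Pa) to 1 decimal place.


dP = f * (L/D) * (rho*v^2/2)
dP = 0.03 * (123/0.47) * (838*3.2^2/2)
L/D = 261.70212766
rho*v^2/2 = 838*10.24/2 = 4290.56
dP = 0.03 * 261.70212766 * 4290.56
dP = 33685.5 Pa


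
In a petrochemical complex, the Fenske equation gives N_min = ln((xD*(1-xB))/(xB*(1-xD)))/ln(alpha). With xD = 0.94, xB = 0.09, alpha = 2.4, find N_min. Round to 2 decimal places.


N_min = ln((xD*(1-xB))/(xB*(1-xD))) / ln(alpha)
Numerator inside ln: 0.8554 / 0.0054 = 158.407407
ln(158.407407) = 5.06517
ln(alpha) = ln(2.4) = 0.875469
N_min = 5.06517 / 0.875469 = 5.79


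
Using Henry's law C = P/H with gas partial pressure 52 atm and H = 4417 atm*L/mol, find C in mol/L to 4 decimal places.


C = P / H
C = 52 / 4417
C = 0.0118 mol/L


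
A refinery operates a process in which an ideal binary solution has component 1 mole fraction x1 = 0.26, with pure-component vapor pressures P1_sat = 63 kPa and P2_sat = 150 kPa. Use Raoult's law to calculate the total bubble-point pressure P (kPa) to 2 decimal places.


P = x1*P1_sat + x2*P2_sat
x2 = 1 - x1 = 1 - 0.26 = 0.74
P = 0.26*63 + 0.74*150
P = 16.38 + 111.0
P = 127.38 kPa


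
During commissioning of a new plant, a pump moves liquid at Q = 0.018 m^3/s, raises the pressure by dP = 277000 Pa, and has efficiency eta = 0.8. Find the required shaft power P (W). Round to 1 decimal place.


P = Q * dP / eta
P = 0.018 * 277000 / 0.8
P = 4986.0 / 0.8
P = 6232.5 W


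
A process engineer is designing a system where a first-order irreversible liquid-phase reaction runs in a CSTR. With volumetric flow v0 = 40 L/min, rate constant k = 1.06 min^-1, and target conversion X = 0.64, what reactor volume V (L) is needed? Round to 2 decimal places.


V = v0 * X / (k * (1 - X))
V = 40 * 0.64 / (1.06 * (1 - 0.64))
V = 25.6 / (1.06 * 0.36)
V = 25.6 / 0.3816
V = 67.09 L


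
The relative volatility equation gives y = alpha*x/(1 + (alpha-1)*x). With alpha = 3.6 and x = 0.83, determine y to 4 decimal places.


y = alpha*x / (1 + (alpha-1)*x)
y = 3.6*0.83 / (1 + (3.6-1)*0.83)
y = 2.988 / (1 + 2.158)
y = 2.988 / 3.158
y = 0.9462


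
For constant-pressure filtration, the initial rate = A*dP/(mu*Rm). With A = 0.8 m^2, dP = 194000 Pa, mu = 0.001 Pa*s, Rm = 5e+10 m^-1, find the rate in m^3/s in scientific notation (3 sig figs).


rate = A * dP / (mu * Rm)
rate = 0.8 * 194000 / (0.001 * 5e+10)
rate = 155200.0 / 5.000e+07
rate = 3.10e-03 m^3/s


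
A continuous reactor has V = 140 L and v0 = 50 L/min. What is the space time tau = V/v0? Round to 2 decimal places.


tau = V / v0
tau = 140 / 50
tau = 2.80 min


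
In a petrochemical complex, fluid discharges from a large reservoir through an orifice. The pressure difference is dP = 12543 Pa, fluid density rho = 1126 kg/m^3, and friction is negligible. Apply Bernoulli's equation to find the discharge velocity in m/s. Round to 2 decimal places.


v = sqrt(2*dP/rho)
v = sqrt(2*12543/1126)
v = sqrt(22.278863)
v = 4.72 m/s


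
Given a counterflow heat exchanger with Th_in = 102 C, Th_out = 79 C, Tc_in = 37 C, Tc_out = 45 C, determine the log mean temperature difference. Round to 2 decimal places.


dT1 = Th_in - Tc_out = 102 - 45 = 57
dT2 = Th_out - Tc_in = 79 - 37 = 42
LMTD = (dT1 - dT2) / ln(dT1/dT2)
LMTD = (57 - 42) / ln(57/42)
LMTD = 49.12 K


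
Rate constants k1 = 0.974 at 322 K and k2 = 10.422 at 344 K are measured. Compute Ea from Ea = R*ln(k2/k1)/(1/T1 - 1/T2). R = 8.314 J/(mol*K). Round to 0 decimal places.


Ea = R * ln(k2/k1) / (1/T1 - 1/T2)
ln(k2/k1) = ln(10.422/0.974) = 2.3702629
1/T1 - 1/T2 = 1/322 - 1/344 = 0.000198613318
Ea = 8.314 * 2.3702629 / 0.000198613318
Ea = 99220 J/mol


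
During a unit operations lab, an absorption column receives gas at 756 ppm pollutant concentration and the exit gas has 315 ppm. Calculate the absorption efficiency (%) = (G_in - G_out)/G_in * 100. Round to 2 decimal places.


Efficiency = (G_in - G_out) / G_in * 100%
Efficiency = (756 - 315) / 756 * 100
Efficiency = 441 / 756 * 100
Efficiency = 58.33%


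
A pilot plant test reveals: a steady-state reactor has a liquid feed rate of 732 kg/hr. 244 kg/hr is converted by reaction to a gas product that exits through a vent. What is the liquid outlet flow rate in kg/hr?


Steady-state mass balance on the main outlet: F_out = F_in - F_removed
F_out = 732 - 244
F_out = 488 kg/hr


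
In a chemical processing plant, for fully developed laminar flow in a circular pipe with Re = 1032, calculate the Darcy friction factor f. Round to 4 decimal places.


f = 64 / Re
f = 64 / 1032
f = 0.0620


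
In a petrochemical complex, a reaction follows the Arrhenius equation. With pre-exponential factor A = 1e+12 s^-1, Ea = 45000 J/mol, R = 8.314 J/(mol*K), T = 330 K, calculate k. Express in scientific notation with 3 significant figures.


k = A * exp(-Ea/(R*T))
k = 1e+12 * exp(-45000 / (8.314 * 330))
k = 1e+12 * exp(-16.401688)
k = 7.53e+04


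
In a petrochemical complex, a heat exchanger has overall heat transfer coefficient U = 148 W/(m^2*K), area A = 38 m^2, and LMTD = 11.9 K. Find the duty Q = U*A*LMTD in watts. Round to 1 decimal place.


Q = U * A * LMTD
Q = 148 * 38 * 11.9
Q = 66925.6 W


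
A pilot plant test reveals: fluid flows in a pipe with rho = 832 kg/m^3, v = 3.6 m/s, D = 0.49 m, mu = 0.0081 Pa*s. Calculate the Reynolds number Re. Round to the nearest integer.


Re = rho * v * D / mu
Re = 832 * 3.6 * 0.49 / 0.0081
Re = 1467.648 / 0.0081
Re = 181191


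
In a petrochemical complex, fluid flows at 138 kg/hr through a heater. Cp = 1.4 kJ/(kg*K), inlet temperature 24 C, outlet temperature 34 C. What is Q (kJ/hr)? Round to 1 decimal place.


Q = m_dot * Cp * (T2 - T1)
Q = 138 * 1.4 * (34 - 24)
Q = 138 * 1.4 * 10
Q = 1932.0 kJ/hr


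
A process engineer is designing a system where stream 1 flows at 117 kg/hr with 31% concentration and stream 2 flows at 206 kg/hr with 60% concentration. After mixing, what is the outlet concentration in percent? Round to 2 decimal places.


Mass balance on solute: F1*x1 + F2*x2 = F3*x3
F3 = F1 + F2 = 117 + 206 = 323 kg/hr
x3 = (F1*x1 + F2*x2)/F3
x3 = (117*0.31 + 206*0.6) / 323
x3 = 49.50%


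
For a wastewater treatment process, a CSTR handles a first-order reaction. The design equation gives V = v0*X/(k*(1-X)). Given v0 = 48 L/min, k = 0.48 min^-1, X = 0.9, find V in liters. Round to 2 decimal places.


V = v0 * X / (k * (1 - X))
V = 48 * 0.9 / (0.48 * (1 - 0.9))
V = 43.2 / (0.48 * 0.1)
V = 43.2 / 0.048
V = 900.00 L


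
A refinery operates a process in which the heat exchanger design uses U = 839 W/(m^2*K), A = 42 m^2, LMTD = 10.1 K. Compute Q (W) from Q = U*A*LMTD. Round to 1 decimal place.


Q = U * A * LMTD
Q = 839 * 42 * 10.1
Q = 355903.8 W


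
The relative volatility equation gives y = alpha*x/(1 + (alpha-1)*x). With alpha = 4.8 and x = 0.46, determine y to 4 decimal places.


y = alpha*x / (1 + (alpha-1)*x)
y = 4.8*0.46 / (1 + (4.8-1)*0.46)
y = 2.208 / (1 + 1.748)
y = 2.208 / 2.748
y = 0.8035


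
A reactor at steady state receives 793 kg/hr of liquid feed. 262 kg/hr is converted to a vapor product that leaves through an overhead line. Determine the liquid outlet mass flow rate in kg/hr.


Steady-state mass balance on the main outlet: F_out = F_in - F_removed
F_out = 793 - 262
F_out = 531 kg/hr


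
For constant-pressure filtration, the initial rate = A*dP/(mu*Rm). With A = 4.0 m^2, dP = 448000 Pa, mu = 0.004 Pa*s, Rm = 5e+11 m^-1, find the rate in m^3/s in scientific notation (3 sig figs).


rate = A * dP / (mu * Rm)
rate = 4.0 * 448000 / (0.004 * 5e+11)
rate = 1792000.0 / 2.000e+09
rate = 8.96e-04 m^3/s


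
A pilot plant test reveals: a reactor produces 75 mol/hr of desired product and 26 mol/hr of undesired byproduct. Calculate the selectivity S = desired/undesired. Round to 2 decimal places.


S = desired product rate / undesired product rate
S = 75 / 26
S = 2.88


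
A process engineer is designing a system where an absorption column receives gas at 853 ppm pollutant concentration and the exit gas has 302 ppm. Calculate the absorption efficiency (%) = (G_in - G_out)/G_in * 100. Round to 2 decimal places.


Efficiency = (G_in - G_out) / G_in * 100%
Efficiency = (853 - 302) / 853 * 100
Efficiency = 551 / 853 * 100
Efficiency = 64.60%


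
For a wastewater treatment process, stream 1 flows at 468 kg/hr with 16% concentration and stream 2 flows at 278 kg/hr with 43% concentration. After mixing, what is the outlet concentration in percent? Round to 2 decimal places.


Mass balance on solute: F1*x1 + F2*x2 = F3*x3
F3 = F1 + F2 = 468 + 278 = 746 kg/hr
x3 = (F1*x1 + F2*x2)/F3
x3 = (468*0.16 + 278*0.43) / 746
x3 = 26.06%


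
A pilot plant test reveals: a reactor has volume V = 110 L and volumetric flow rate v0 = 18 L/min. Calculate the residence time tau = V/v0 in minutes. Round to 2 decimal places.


tau = V / v0
tau = 110 / 18
tau = 6.11 min


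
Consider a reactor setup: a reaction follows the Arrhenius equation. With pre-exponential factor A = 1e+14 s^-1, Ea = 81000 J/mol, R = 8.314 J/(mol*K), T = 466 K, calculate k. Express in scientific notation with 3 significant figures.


k = A * exp(-Ea/(R*T))
k = 1e+14 * exp(-81000 / (8.314 * 466))
k = 1e+14 * exp(-20.906873)
k = 8.32e+04


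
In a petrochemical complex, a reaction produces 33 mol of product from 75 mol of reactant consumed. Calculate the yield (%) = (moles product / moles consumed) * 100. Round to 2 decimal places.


Yield = (moles product / moles consumed) * 100%
Yield = (33 / 75) * 100
Yield = 0.44 * 100
Yield = 44.00%


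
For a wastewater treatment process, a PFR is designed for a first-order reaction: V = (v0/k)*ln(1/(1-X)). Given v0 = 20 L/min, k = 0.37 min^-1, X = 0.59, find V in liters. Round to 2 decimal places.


V = (v0/k) * ln(1/(1-X))
V = (20/0.37) * ln(1/(1-0.59))
V = 54.054054 * ln(2.439024)
V = 54.054054 * 0.891598
V = 48.19 L


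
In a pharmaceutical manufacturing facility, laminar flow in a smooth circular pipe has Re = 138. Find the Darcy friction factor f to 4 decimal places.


f = 64 / Re
f = 64 / 138
f = 0.4638


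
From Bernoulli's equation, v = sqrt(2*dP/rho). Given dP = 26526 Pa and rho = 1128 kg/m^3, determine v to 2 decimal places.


v = sqrt(2*dP/rho)
v = sqrt(2*26526/1128)
v = sqrt(47.031915)
v = 6.86 m/s


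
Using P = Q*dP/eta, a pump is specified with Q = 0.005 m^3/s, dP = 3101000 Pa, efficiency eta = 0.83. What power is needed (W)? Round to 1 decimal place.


P = Q * dP / eta
P = 0.005 * 3101000 / 0.83
P = 15505.0 / 0.83
P = 18680.7 W


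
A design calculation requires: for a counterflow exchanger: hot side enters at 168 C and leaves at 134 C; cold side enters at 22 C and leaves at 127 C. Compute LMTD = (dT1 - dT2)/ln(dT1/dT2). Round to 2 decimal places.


dT1 = Th_in - Tc_out = 168 - 127 = 41
dT2 = Th_out - Tc_in = 134 - 22 = 112
LMTD = (dT1 - dT2) / ln(dT1/dT2)
LMTD = (41 - 112) / ln(41/112)
LMTD = 70.65 K


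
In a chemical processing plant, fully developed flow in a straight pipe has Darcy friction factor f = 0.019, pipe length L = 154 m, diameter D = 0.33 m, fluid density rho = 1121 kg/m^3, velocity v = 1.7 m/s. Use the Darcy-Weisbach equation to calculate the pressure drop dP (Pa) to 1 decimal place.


dP = f * (L/D) * (rho*v^2/2)
dP = 0.019 * (154/0.33) * (1121*1.7^2/2)
L/D = 466.66666667
rho*v^2/2 = 1121*2.89/2 = 1619.845
dP = 0.019 * 466.66666667 * 1619.845
dP = 14362.6 Pa


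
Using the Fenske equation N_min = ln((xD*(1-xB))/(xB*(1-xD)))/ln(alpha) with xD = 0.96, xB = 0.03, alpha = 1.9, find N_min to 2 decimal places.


N_min = ln((xD*(1-xB))/(xB*(1-xD))) / ln(alpha)
Numerator inside ln: 0.9312 / 0.0012 = 776.0
ln(776.0) = 6.654153
ln(alpha) = ln(1.9) = 0.641854
N_min = 6.654153 / 0.641854 = 10.37


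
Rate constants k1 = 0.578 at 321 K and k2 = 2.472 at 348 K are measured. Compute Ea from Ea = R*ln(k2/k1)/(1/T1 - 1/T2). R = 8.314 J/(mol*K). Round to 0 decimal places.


Ea = R * ln(k2/k1) / (1/T1 - 1/T2)
ln(k2/k1) = ln(2.472/0.578) = 1.4532089
1/T1 - 1/T2 = 1/321 - 1/348 = 0.000241701579
Ea = 8.314 * 1.4532089 / 0.000241701579
Ea = 49987 J/mol


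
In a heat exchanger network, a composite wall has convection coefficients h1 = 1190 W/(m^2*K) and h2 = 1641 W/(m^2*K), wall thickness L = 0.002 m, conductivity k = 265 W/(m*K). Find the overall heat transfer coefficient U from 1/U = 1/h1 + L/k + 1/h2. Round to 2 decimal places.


1/U = 1/h1 + L/k + 1/h2
1/U = 1/1190 + 0.002/265 + 1/1641
1/U = 0.0008403361 + 7.5472e-06 + 0.0006093845
1/U = 0.0014572678
U = 686.22 W/(m^2*K)


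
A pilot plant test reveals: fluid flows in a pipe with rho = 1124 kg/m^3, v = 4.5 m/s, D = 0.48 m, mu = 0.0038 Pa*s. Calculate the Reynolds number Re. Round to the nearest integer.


Re = rho * v * D / mu
Re = 1124 * 4.5 * 0.48 / 0.0038
Re = 2427.84 / 0.0038
Re = 638905


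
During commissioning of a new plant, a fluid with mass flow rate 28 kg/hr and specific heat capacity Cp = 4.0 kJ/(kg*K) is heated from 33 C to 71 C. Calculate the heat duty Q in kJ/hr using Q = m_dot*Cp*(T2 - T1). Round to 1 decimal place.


Q = m_dot * Cp * (T2 - T1)
Q = 28 * 4.0 * (71 - 33)
Q = 28 * 4.0 * 38
Q = 4256.0 kJ/hr


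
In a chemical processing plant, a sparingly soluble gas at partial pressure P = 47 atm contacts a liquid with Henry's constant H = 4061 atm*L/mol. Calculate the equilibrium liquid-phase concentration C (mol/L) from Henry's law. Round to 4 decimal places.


C = P / H
C = 47 / 4061
C = 0.0116 mol/L


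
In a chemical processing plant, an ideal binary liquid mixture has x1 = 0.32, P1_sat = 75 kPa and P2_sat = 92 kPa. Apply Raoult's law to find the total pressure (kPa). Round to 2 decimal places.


P = x1*P1_sat + x2*P2_sat
x2 = 1 - x1 = 1 - 0.32 = 0.68
P = 0.32*75 + 0.68*92
P = 24.0 + 62.56
P = 86.56 kPa


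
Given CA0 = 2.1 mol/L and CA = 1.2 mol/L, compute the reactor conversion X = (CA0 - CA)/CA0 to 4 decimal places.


X = (CA0 - CA) / CA0
X = (2.1 - 1.2) / 2.1
X = 0.9 / 2.1
X = 0.4286


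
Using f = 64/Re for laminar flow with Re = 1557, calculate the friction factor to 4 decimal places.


f = 64 / Re
f = 64 / 1557
f = 0.0411


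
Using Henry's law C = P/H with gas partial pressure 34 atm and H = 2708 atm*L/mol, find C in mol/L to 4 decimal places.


C = P / H
C = 34 / 2708
C = 0.0126 mol/L


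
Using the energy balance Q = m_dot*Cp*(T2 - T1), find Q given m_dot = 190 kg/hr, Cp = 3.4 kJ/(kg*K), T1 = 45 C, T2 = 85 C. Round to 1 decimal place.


Q = m_dot * Cp * (T2 - T1)
Q = 190 * 3.4 * (85 - 45)
Q = 190 * 3.4 * 40
Q = 25840.0 kJ/hr


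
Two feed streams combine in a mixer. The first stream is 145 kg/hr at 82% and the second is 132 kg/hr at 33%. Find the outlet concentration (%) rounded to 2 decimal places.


Mass balance on solute: F1*x1 + F2*x2 = F3*x3
F3 = F1 + F2 = 145 + 132 = 277 kg/hr
x3 = (F1*x1 + F2*x2)/F3
x3 = (145*0.82 + 132*0.33) / 277
x3 = 58.65%


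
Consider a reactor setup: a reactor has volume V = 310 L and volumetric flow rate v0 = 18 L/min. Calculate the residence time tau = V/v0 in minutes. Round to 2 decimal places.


tau = V / v0
tau = 310 / 18
tau = 17.22 min


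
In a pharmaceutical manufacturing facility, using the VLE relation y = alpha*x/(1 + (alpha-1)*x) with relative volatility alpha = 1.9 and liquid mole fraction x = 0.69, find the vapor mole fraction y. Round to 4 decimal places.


y = alpha*x / (1 + (alpha-1)*x)
y = 1.9*0.69 / (1 + (1.9-1)*0.69)
y = 1.311 / (1 + 0.621)
y = 1.311 / 1.621
y = 0.8088


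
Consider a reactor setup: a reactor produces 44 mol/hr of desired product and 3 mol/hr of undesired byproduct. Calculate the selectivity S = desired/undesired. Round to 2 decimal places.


S = desired product rate / undesired product rate
S = 44 / 3
S = 14.67


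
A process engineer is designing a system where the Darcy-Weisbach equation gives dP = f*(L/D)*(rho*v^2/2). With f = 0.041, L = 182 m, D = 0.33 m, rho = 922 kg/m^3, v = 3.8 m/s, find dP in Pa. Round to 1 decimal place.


dP = f * (L/D) * (rho*v^2/2)
dP = 0.041 * (182/0.33) * (922*3.8^2/2)
L/D = 551.51515152
rho*v^2/2 = 922*14.44/2 = 6656.84
dP = 0.041 * 551.51515152 * 6656.84
dP = 150525.3 Pa


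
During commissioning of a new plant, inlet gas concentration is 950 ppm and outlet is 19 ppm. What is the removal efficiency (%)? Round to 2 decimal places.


Efficiency = (G_in - G_out) / G_in * 100%
Efficiency = (950 - 19) / 950 * 100
Efficiency = 931 / 950 * 100
Efficiency = 98.00%


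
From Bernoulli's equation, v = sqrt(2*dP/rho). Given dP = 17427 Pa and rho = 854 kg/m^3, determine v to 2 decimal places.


v = sqrt(2*dP/rho)
v = sqrt(2*17427/854)
v = sqrt(40.812646)
v = 6.39 m/s


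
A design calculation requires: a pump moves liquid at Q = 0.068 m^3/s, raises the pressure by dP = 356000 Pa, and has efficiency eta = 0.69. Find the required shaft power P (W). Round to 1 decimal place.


P = Q * dP / eta
P = 0.068 * 356000 / 0.69
P = 24208.0 / 0.69
P = 35084.1 W


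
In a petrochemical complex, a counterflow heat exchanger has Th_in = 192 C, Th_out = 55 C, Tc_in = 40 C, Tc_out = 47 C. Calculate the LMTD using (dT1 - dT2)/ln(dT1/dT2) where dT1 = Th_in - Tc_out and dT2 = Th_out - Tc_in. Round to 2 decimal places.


dT1 = Th_in - Tc_out = 192 - 47 = 145
dT2 = Th_out - Tc_in = 55 - 40 = 15
LMTD = (dT1 - dT2) / ln(dT1/dT2)
LMTD = (145 - 15) / ln(145/15)
LMTD = 57.30 K


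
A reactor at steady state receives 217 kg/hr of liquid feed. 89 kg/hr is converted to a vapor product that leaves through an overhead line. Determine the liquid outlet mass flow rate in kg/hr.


Steady-state mass balance on the main outlet: F_out = F_in - F_removed
F_out = 217 - 89
F_out = 128 kg/hr


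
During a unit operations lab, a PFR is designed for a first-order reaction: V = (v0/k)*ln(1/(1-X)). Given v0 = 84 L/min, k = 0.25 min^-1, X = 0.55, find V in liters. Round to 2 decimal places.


V = (v0/k) * ln(1/(1-X))
V = (84/0.25) * ln(1/(1-0.55))
V = 336.0 * ln(2.222222)
V = 336.0 * 0.798508
V = 268.30 L


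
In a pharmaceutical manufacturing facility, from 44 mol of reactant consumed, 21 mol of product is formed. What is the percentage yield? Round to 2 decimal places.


Yield = (moles product / moles consumed) * 100%
Yield = (21 / 44) * 100
Yield = 0.4773 * 100
Yield = 47.73%


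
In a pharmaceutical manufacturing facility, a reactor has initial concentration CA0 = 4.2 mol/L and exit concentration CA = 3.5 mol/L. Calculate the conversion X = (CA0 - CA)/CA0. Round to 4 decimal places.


X = (CA0 - CA) / CA0
X = (4.2 - 3.5) / 4.2
X = 0.7 / 4.2
X = 0.1667


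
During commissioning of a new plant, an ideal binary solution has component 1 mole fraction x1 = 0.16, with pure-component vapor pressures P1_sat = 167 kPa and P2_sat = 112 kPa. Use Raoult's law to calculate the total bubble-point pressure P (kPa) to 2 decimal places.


P = x1*P1_sat + x2*P2_sat
x2 = 1 - x1 = 1 - 0.16 = 0.84
P = 0.16*167 + 0.84*112
P = 26.72 + 94.08
P = 120.80 kPa


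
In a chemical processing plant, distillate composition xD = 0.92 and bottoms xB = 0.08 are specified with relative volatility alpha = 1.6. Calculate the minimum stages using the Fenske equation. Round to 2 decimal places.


N_min = ln((xD*(1-xB))/(xB*(1-xD))) / ln(alpha)
Numerator inside ln: 0.8464 / 0.0064 = 132.25
ln(132.25) = 4.884694
ln(alpha) = ln(1.6) = 0.470004
N_min = 4.884694 / 0.470004 = 10.39


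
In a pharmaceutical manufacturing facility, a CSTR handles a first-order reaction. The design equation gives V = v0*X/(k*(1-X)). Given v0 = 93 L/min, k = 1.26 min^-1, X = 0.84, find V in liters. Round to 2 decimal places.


V = v0 * X / (k * (1 - X))
V = 93 * 0.84 / (1.26 * (1 - 0.84))
V = 78.12 / (1.26 * 0.16)
V = 78.12 / 0.2016
V = 387.50 L


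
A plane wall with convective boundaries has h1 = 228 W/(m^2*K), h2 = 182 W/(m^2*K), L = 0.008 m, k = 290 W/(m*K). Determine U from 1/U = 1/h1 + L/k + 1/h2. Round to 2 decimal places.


1/U = 1/h1 + L/k + 1/h2
1/U = 1/228 + 0.008/290 + 1/182
1/U = 0.0043859649 + 2.75862e-05 + 0.0054945055
1/U = 0.0099080566
U = 100.93 W/(m^2*K)
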